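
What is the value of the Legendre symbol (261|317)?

-1

Reciprocity: 261 ≡ 1 and 317 ≡ 1 (mod 4), so (261/317) = +(317/261).
Reduce top mod 261: now compute (56/261).
Pull out 2^3: since 261 ≡ 5 (mod 8), (2/261) = -1, so (2/261)^3 = -1.
Reciprocity: 7 ≡ 3 and 261 ≡ 1 (mod 4), so (7/261) = +(261/7).
Reduce top mod 7: now compute (2/7).
Pull out 2: since 7 ≡ 7 (mod 8), (2/7) = +1.
Reached (1/7) = 1. Collecting the sign flips along the way, the symbol is -1.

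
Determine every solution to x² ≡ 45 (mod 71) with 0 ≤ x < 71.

Since 71 ≡ 3 (mod 4), a square root of 45 is 45^((71+1)/4) = 45^18 mod 71.
Repeated squaring: 45^2≡37, 45^4≡20, 45^8≡45, 45^16≡37 (mod 71).
45^18 = 45^(16+2) ≡ 20 (mod 71).
Check: 20² = 400 ≡ 45 (mod 71). The two roots are 20 and 51.

20, 51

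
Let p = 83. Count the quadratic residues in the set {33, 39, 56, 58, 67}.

1

(33/83) = +1 → QR.
(39/83) = -1 → non-residue.
(56/83) = -1 → non-residue.
(58/83) = -1 → non-residue.
(67/83) = -1 → non-residue.
Total quadratic residues among the 5: 1.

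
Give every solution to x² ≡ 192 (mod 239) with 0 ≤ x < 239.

Since 239 ≡ 3 (mod 4), a square root of 192 is 192^((239+1)/4) = 192^60 mod 239.
Repeated squaring: 192^2≡58, 192^4≡18, 192^8≡85, 192^16≡55, 192^32≡157 (mod 239).
192^60 = 192^(32+16+8+4) ≡ 108 (mod 239).
Check: 108² = 11664 ≡ 192 (mod 239). The two roots are 108 and 131.

108, 131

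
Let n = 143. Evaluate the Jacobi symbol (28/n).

Pull out 2^2: since 143 ≡ 7 (mod 8), (2/143) = +1, so (2/143)^2 = +1.
Reciprocity: 7 ≡ 3 and 143 ≡ 3 (mod 4), so (7/143) = −(143/7).
Reduce top mod 7: now compute (3/7).
Reciprocity: 3 ≡ 3 and 7 ≡ 3 (mod 4), so (3/7) = −(7/3).
Reduce top mod 3: now compute (1/3).
Reached (1/3) = 1. Collecting the sign flips along the way, the symbol is +1.

1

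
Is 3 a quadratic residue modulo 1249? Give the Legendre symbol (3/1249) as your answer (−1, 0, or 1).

Reciprocity: 3 ≡ 3 and 1249 ≡ 1 (mod 4), so (3/1249) = +(1249/3).
Reduce top mod 3: now compute (1/3).
Reached (1/3) = 1. Collecting the sign flips along the way, the symbol is +1.

1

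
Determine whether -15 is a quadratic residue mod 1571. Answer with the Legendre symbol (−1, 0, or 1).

First reduce: -15 ≡ 1556 (mod 1571).
Pull out 2^2: since 1571 ≡ 3 (mod 8), (2/1571) = -1, so (2/1571)^2 = +1.
Reciprocity: 389 ≡ 1 and 1571 ≡ 3 (mod 4), so (389/1571) = +(1571/389).
Reduce top mod 389: now compute (15/389).
Reciprocity: 15 ≡ 3 and 389 ≡ 1 (mod 4), so (15/389) = +(389/15).
Reduce top mod 15: now compute (14/15).
Pull out 2: since 15 ≡ 7 (mod 8), (2/15) = +1.
Reciprocity: 7 ≡ 3 and 15 ≡ 3 (mod 4), so (7/15) = −(15/7).
Reduce top mod 7: now compute (1/7).
Reached (1/7) = 1. Collecting the sign flips along the way, the symbol is -1.

-1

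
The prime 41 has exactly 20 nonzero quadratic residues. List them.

1 2 4 5 8 9 10 16 18 20 21 23 25 31 32 33 36 37 39 40

Square k = 1,…,20 (k and 41−k give the same square):
1²=1, 2²=4, 3²=9, 4²=16, 5²=25, 6²=36, 7²≡8, 8²≡23, 9²≡40, 10²≡18, 11²≡39, 12²≡21, 13²≡5, 14²≡32, 15²≡20, 16²≡10, 17²≡2, 18²≡37, 19²≡33, 20²≡31 (mod 41).
So the quadratic residues mod 41 are {1, 2, 4, 5, 8, 9, 10, 16, 18, 20, 21, 23, 25, 31, 32, 33, 36, 37, 39, 40}.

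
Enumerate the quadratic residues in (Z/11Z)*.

Square k = 1,…,5 (k and 11−k give the same square):
1²=1, 2²=4, 3²=9, 4²≡5, 5²≡3 (mod 11).
So the quadratic residues mod 11 are {1, 3, 4, 5, 9}.

1, 3, 4, 5, 9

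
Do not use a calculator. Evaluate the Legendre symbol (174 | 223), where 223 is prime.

Euler's criterion: (174/223) ≡ 174^111 (mod 223).
174^2 ≡ 171 (mod 223)
174^4 ≡ 28 (mod 223)
174^8 ≡ 115 (mod 223)
174^16 ≡ 68 (mod 223)
174^32 ≡ 164 (mod 223)
174^64 ≡ 136 (mod 223)
174^111 = 174^(64+32+8+4+2+1) ≡ 222 (mod 223).
Result is 222 ≡ −1, so (174/223) = −1.

-1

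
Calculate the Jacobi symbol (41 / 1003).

Reciprocity: 41 ≡ 1 and 1003 ≡ 3 (mod 4), so (41/1003) = +(1003/41).
Reduce top mod 41: now compute (19/41).
Reciprocity: 19 ≡ 3 and 41 ≡ 1 (mod 4), so (19/41) = +(41/19).
Reduce top mod 19: now compute (3/19).
Reciprocity: 3 ≡ 3 and 19 ≡ 3 (mod 4), so (3/19) = −(19/3).
Reduce top mod 3: now compute (1/3).
Reached (1/3) = 1. Collecting the sign flips along the way, the symbol is -1.

-1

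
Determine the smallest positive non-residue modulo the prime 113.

3

(2/113) = +1, so 2 is a residue.
(3/113) = −1, so 3 is the smallest positive non-residue mod 113.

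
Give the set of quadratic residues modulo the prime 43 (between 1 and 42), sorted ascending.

Square k = 1,…,21 (k and 43−k give the same square):
1²=1, 2²=4, 3²=9, 4²=16, 5²=25, 6²=36, 7²≡6, 8²≡21, 9²≡38, 10²≡14, 11²≡35, 12²≡15, 13²≡40, 14²≡24, 15²≡10, 16²≡41, 17²≡31, 18²≡23, 19²≡17, 20²≡13, 21²≡11 (mod 43).
So the quadratic residues mod 43 are {1, 4, 6, 9, 10, 11, 13, 14, 15, 16, 17, 21, 23, 24, 25, 31, 35, 36, 38, 40, 41}.

1,4,6,9,10,11,13,14,15,16,17,21,23,24,25,31,35,36,38,40,41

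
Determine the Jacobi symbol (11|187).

Reciprocity: 11 ≡ 3 and 187 ≡ 3 (mod 4), so (11/187) = −(187/11).
Reduce top mod 11: now compute (0/11).
Top reduces to 0: gcd > 1, so the symbol is 0.

0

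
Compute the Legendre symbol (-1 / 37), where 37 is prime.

1

First reduce: -1 ≡ 36 (mod 37).
Pull out 2^2: since 37 ≡ 5 (mod 8), (2/37) = -1, so (2/37)^2 = +1.
Reciprocity: 9 ≡ 1 and 37 ≡ 1 (mod 4), so (9/37) = +(37/9).
Reduce top mod 9: now compute (1/9).
Reached (1/9) = 1. Collecting the sign flips along the way, the symbol is +1.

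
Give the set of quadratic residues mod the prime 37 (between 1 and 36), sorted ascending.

1,3,4,7,9,10,11,12,16,21,25,26,27,28,30,33,34,36

Square k = 1,…,18 (k and 37−k give the same square):
1²=1, 2²=4, 3²=9, 4²=16, 5²=25, 6²=36, 7²≡12, 8²≡27, 9²≡7, 10²≡26, 11²≡10, 12²≡33, 13²≡21, 14²≡11, 15²≡3, 16²≡34, 17²≡30, 18²≡28 (mod 37).
So the quadratic residues mod 37 are {1, 3, 4, 7, 9, 10, 11, 12, 16, 21, 25, 26, 27, 28, 30, 33, 34, 36}.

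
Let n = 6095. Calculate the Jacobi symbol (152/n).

Pull out 2^3: since 6095 ≡ 7 (mod 8), (2/6095) = +1, so (2/6095)^3 = +1.
Reciprocity: 19 ≡ 3 and 6095 ≡ 3 (mod 4), so (19/6095) = −(6095/19).
Reduce top mod 19: now compute (15/19).
Reciprocity: 15 ≡ 3 and 19 ≡ 3 (mod 4), so (15/19) = −(19/15).
Reduce top mod 15: now compute (4/15).
Pull out 2^2: since 15 ≡ 7 (mod 8), (2/15) = +1, so (2/15)^2 = +1.
Reached (1/15) = 1. Collecting the sign flips along the way, the symbol is +1.

1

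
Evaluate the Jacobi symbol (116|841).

0

Pull out 2^2: since 841 ≡ 1 (mod 8), (2/841) = +1, so (2/841)^2 = +1.
Reciprocity: 29 ≡ 1 and 841 ≡ 1 (mod 4), so (29/841) = +(841/29).
Reduce top mod 29: now compute (0/29).
Top reduces to 0: gcd > 1, so the symbol is 0.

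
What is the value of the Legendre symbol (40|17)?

-1

First reduce: 40 ≡ 6 (mod 17).
Pull out 2: since 17 ≡ 1 (mod 8), (2/17) = +1.
Reciprocity: 3 ≡ 3 and 17 ≡ 1 (mod 4), so (3/17) = +(17/3).
Reduce top mod 3: now compute (2/3).
Pull out 2: since 3 ≡ 3 (mod 8), (2/3) = -1.
Reached (1/3) = 1. Collecting the sign flips along the way, the symbol is -1.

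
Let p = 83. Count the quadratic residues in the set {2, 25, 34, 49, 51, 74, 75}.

(2/83) = -1 → non-residue.
(25/83) = +1 → QR.
(34/83) = -1 → non-residue.
(49/83) = +1 → QR.
(51/83) = +1 → QR.
(74/83) = -1 → non-residue.
(75/83) = +1 → QR.
Total quadratic residues among the 7: 4.

4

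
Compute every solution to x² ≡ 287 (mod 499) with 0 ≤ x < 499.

Since 499 ≡ 3 (mod 4), a square root of 287 is 287^((499+1)/4) = 287^125 mod 499.
Repeated squaring: 287^2≡34, 287^4≡158, 287^8≡14, 287^16≡196, 287^32≡492, 287^64≡49 (mod 499).
287^125 = 287^(64+32+16+8+4+1) ≡ 423 (mod 499).
Check: 423² = 178929 ≡ 287 (mod 499). The two roots are 76 and 423.

76, 423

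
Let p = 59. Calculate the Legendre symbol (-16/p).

First reduce: -16 ≡ 43 (mod 59).
Reciprocity: 43 ≡ 3 and 59 ≡ 3 (mod 4), so (43/59) = −(59/43).
Reduce top mod 43: now compute (16/43).
Pull out 2^4: since 43 ≡ 3 (mod 8), (2/43) = -1, so (2/43)^4 = +1.
Reached (1/43) = 1. Collecting the sign flips along the way, the symbol is -1.

-1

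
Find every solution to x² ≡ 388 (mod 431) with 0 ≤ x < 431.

Since 431 ≡ 3 (mod 4), a square root of 388 is 388^((431+1)/4) = 388^108 mod 431.
Repeated squaring: 388^2≡125, 388^4≡109, 388^8≡244, 388^16≡58, 388^32≡347, 388^64≡160 (mod 431).
388^108 = 388^(64+32+8+4) ≡ 41 (mod 431).
Check: 41² = 1681 ≡ 388 (mod 431). The two roots are 41 and 390.

41, 390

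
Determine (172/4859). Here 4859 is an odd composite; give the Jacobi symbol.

Pull out 2^2: since 4859 ≡ 3 (mod 8), (2/4859) = -1, so (2/4859)^2 = +1.
Reciprocity: 43 ≡ 3 and 4859 ≡ 3 (mod 4), so (43/4859) = −(4859/43).
Reduce top mod 43: now compute (0/43).
Top reduces to 0: gcd > 1, so the symbol is 0.

0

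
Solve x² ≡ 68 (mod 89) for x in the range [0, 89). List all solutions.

89 ≡ 1 (mod 4), so we find a root by search.
Trying successive values, 35² = 1225 ≡ 68 (mod 89). The other root is 89 − 35 = 54.

35, 54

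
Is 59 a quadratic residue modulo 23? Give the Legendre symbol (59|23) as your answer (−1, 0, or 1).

1

First reduce: 59 ≡ 13 (mod 23).
Reciprocity: 13 ≡ 1 and 23 ≡ 3 (mod 4), so (13/23) = +(23/13).
Reduce top mod 13: now compute (10/13).
Pull out 2: since 13 ≡ 5 (mod 8), (2/13) = -1.
Reciprocity: 5 ≡ 1 and 13 ≡ 1 (mod 4), so (5/13) = +(13/5).
Reduce top mod 5: now compute (3/5).
Reciprocity: 3 ≡ 3 and 5 ≡ 1 (mod 4), so (3/5) = +(5/3).
Reduce top mod 3: now compute (2/3).
Pull out 2: since 3 ≡ 3 (mod 8), (2/3) = -1.
Reached (1/3) = 1. Collecting the sign flips along the way, the symbol is +1.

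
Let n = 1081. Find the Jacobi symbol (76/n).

Pull out 2^2: since 1081 ≡ 1 (mod 8), (2/1081) = +1, so (2/1081)^2 = +1.
Reciprocity: 19 ≡ 3 and 1081 ≡ 1 (mod 4), so (19/1081) = +(1081/19).
Reduce top mod 19: now compute (17/19).
Reciprocity: 17 ≡ 1 and 19 ≡ 3 (mod 4), so (17/19) = +(19/17).
Reduce top mod 17: now compute (2/17).
Pull out 2: since 17 ≡ 1 (mod 8), (2/17) = +1.
Reached (1/17) = 1. Collecting the sign flips along the way, the symbol is +1.

1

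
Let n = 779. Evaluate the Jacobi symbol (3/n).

1

Reciprocity: 3 ≡ 3 and 779 ≡ 3 (mod 4), so (3/779) = −(779/3).
Reduce top mod 3: now compute (2/3).
Pull out 2: since 3 ≡ 3 (mod 8), (2/3) = -1.
Reached (1/3) = 1. Collecting the sign flips along the way, the symbol is +1.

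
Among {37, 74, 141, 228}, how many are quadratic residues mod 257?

2

(37/257) = -1 → non-residue.
(74/257) = -1 → non-residue.
(141/257) = +1 → QR.
(228/257) = +1 → QR.
Total quadratic residues among the 4: 2.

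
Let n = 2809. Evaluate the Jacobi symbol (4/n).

1

Pull out 2^2: since 2809 ≡ 1 (mod 8), (2/2809) = +1, so (2/2809)^2 = +1.
Reached (1/2809) = 1. Collecting the sign flips along the way, the symbol is +1.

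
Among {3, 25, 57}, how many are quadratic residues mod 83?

2

(3/83) = +1 → QR.
(25/83) = +1 → QR.
(57/83) = -1 → non-residue.
Total quadratic residues among the 3: 2.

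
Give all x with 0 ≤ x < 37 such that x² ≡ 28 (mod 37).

18, 19

37 ≡ 1 (mod 4), so we find a root by search.
Trying successive values, 18² = 324 ≡ 28 (mod 37). The other root is 37 − 18 = 19.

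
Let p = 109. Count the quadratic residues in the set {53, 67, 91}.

(53/109) = -1 → non-residue.
(67/109) = -1 → non-residue.
(91/109) = -1 → non-residue.
Total quadratic residues among the 3: 0.

0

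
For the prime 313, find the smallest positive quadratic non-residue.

(2/313) = +1, so 2 is a residue.
(3/313) = +1, so 3 is a residue.
(4/313) = +1, so 4 is a residue.
(5/313) = −1, so 5 is the smallest positive non-residue mod 313.

5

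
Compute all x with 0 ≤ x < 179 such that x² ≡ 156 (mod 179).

48, 131

Since 179 ≡ 3 (mod 4), a square root of 156 is 156^((179+1)/4) = 156^45 mod 179.
Repeated squaring: 156^2≡171, 156^4≡64, 156^8≡158, 156^16≡83, 156^32≡87 (mod 179).
156^45 = 156^(32+8+4+1) ≡ 48 (mod 179).
Check: 48² = 2304 ≡ 156 (mod 179). The two roots are 48 and 131.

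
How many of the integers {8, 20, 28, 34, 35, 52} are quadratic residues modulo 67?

(8/67) = -1 → non-residue.
(20/67) = -1 → non-residue.
(28/67) = -1 → non-residue.
(34/67) = -1 → non-residue.
(35/67) = +1 → QR.
(52/67) = -1 → non-residue.
Total quadratic residues among the 6: 1.

1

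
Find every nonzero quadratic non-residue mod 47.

5 10 11 13 15 19 20 22 23 26 29 30 31 33 35 38 39 40 41 43 44 45 46

Square k = 1,…,23 (k and 47−k give the same square):
1²=1, 2²=4, 3²=9, 4²=16, 5²=25, 6²=36, 7²≡2, 8²≡17, 9²≡34, 10²≡6, 11²≡27, 12²≡3, 13²≡28, 14²≡8, 15²≡37, 16²≡21, 17²≡7, 18²≡42, 19²≡32, 20²≡24, 21²≡18, 22²≡14, 23²≡12 (mod 47).
The residues are {1, 2, 3, 4, 6, 7, 8, 9, 12, 14, 16, 17, 18, 21, 24, 25, 27, 28, 32, 34, 36, 37, 42}; the non-residues are the remaining 23 nonzero classes.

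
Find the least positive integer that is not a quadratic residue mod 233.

3

(2/233) = +1, so 2 is a residue.
(3/233) = −1, so 3 is the smallest positive non-residue mod 233.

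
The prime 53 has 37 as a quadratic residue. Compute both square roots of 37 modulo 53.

14, 39

53 ≡ 1 (mod 4), so we find a root by search.
Trying successive values, 14² = 196 ≡ 37 (mod 53). The other root is 53 − 14 = 39.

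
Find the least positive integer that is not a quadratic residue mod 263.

(2/263) = +1, so 2 is a residue.
(3/263) = +1, so 3 is a residue.
(4/263) = +1, so 4 is a residue.
(5/263) = −1, so 5 is the smallest positive non-residue mod 263.

5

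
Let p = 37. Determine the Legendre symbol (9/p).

Reciprocity: 9 ≡ 1 and 37 ≡ 1 (mod 4), so (9/37) = +(37/9).
Reduce top mod 9: now compute (1/9).
Reached (1/9) = 1. Collecting the sign flips along the way, the symbol is +1.

1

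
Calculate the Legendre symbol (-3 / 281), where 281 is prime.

-1

Euler's criterion: (-3/281) ≡ 278^140 (mod 281).
278^2 ≡ 9 (mod 281)
278^4 ≡ 81 (mod 281)
278^8 ≡ 98 (mod 281)
278^16 ≡ 50 (mod 281)
278^32 ≡ 252 (mod 281)
278^64 ≡ 279 (mod 281)
278^128 ≡ 4 (mod 281)
278^140 = 278^(128+8+4) ≡ 280 (mod 281).
Result is 280 ≡ −1, so (-3/281) = −1.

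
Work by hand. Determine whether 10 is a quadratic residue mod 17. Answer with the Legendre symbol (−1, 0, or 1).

-1

Pull out 2: since 17 ≡ 1 (mod 8), (2/17) = +1.
Reciprocity: 5 ≡ 1 and 17 ≡ 1 (mod 4), so (5/17) = +(17/5).
Reduce top mod 5: now compute (2/5).
Pull out 2: since 5 ≡ 5 (mod 8), (2/5) = -1.
Reached (1/5) = 1. Collecting the sign flips along the way, the symbol is -1.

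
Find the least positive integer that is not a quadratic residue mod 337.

(2/337) = +1, so 2 is a residue.
(3/337) = +1, so 3 is a residue.
(4/337) = +1, so 4 is a residue.
(5/337) = −1, so 5 is the smallest positive non-residue mod 337.

5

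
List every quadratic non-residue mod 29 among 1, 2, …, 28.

2, 3, 8, 10, 11, 12, 14, 15, 17, 18, 19, 21, 26, 27

Square k = 1,…,14 (k and 29−k give the same square):
1²=1, 2²=4, 3²=9, 4²=16, 5²=25, 6²≡7, 7²≡20, 8²≡6, 9²≡23, 10²≡13, 11²≡5, 12²≡28, 13²≡24, 14²≡22 (mod 29).
The residues are {1, 4, 5, 6, 7, 9, 13, 16, 20, 22, 23, 24, 25, 28}; the non-residues are the remaining 14 nonzero classes.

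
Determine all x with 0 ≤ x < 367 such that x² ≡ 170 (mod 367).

155, 212

Since 367 ≡ 3 (mod 4), a square root of 170 is 170^((367+1)/4) = 170^92 mod 367.
Repeated squaring: 170^2≡274, 170^4≡208, 170^8≡325, 170^16≡296, 170^32≡270, 170^64≡234 (mod 367).
170^92 = 170^(64+16+8+4) ≡ 212 (mod 367).
Check: 212² = 44944 ≡ 170 (mod 367). The two roots are 155 and 212.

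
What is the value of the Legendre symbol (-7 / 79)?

1

First reduce: -7 ≡ 72 (mod 79).
Pull out 2^3: since 79 ≡ 7 (mod 8), (2/79) = +1, so (2/79)^3 = +1.
Reciprocity: 9 ≡ 1 and 79 ≡ 3 (mod 4), so (9/79) = +(79/9).
Reduce top mod 9: now compute (7/9).
Reciprocity: 7 ≡ 3 and 9 ≡ 1 (mod 4), so (7/9) = +(9/7).
Reduce top mod 7: now compute (2/7).
Pull out 2: since 7 ≡ 7 (mod 8), (2/7) = +1.
Reached (1/7) = 1. Collecting the sign flips along the way, the symbol is +1.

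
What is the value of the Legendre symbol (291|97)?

0

First reduce: 291 ≡ 0 (mod 97).
Top reduces to 0: gcd > 1, so the symbol is 0.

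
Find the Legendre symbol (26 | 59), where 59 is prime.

1

Euler's criterion: (26/59) ≡ 26^29 (mod 59).
26^2 ≡ 27 (mod 59)
26^4 ≡ 21 (mod 59)
26^8 ≡ 28 (mod 59)
26^16 ≡ 17 (mod 59)
26^29 = 26^(16+8+4+1) ≡ 1 (mod 59).
Result is 1, so (26/59) = 1.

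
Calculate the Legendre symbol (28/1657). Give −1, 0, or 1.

Pull out 2^2: since 1657 ≡ 1 (mod 8), (2/1657) = +1, so (2/1657)^2 = +1.
Reciprocity: 7 ≡ 3 and 1657 ≡ 1 (mod 4), so (7/1657) = +(1657/7).
Reduce top mod 7: now compute (5/7).
Reciprocity: 5 ≡ 1 and 7 ≡ 3 (mod 4), so (5/7) = +(7/5).
Reduce top mod 5: now compute (2/5).
Pull out 2: since 5 ≡ 5 (mod 8), (2/5) = -1.
Reached (1/5) = 1. Collecting the sign flips along the way, the symbol is -1.

-1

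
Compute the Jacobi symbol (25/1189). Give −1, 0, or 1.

1

Reciprocity: 25 ≡ 1 and 1189 ≡ 1 (mod 4), so (25/1189) = +(1189/25).
Reduce top mod 25: now compute (14/25).
Pull out 2: since 25 ≡ 1 (mod 8), (2/25) = +1.
Reciprocity: 7 ≡ 3 and 25 ≡ 1 (mod 4), so (7/25) = +(25/7).
Reduce top mod 7: now compute (4/7).
Pull out 2^2: since 7 ≡ 7 (mod 8), (2/7) = +1, so (2/7)^2 = +1.
Reached (1/7) = 1. Collecting the sign flips along the way, the symbol is +1.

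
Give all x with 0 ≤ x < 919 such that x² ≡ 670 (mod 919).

Since 919 ≡ 3 (mod 4), a square root of 670 is 670^((919+1)/4) = 670^230 mod 919.
Repeated squaring: 670^2≡428, 670^4≡303, 670^8≡828, 670^16≡10, 670^32≡100, 670^64≡810, 670^128≡853 (mod 919).
670^230 = 670^(128+64+32+4+2) ≡ 714 (mod 919).
Check: 714² = 509796 ≡ 670 (mod 919). The two roots are 205 and 714.

205, 714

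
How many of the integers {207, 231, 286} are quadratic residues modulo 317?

(207/317) = +1 → QR.
(231/317) = -1 → non-residue.
(286/317) = +1 → QR.
Total quadratic residues among the 3: 2.

2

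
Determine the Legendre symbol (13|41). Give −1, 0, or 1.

Reciprocity: 13 ≡ 1 and 41 ≡ 1 (mod 4), so (13/41) = +(41/13).
Reduce top mod 13: now compute (2/13).
Pull out 2: since 13 ≡ 5 (mod 8), (2/13) = -1.
Reached (1/13) = 1. Collecting the sign flips along the way, the symbol is -1.

-1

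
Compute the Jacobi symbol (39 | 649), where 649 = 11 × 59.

1

Reciprocity: 39 ≡ 3 and 649 ≡ 1 (mod 4), so (39/649) = +(649/39).
Reduce top mod 39: now compute (25/39).
Reciprocity: 25 ≡ 1 and 39 ≡ 3 (mod 4), so (25/39) = +(39/25).
Reduce top mod 25: now compute (14/25).
Pull out 2: since 25 ≡ 1 (mod 8), (2/25) = +1.
Reciprocity: 7 ≡ 3 and 25 ≡ 1 (mod 4), so (7/25) = +(25/7).
Reduce top mod 7: now compute (4/7).
Pull out 2^2: since 7 ≡ 7 (mod 8), (2/7) = +1, so (2/7)^2 = +1.
Reached (1/7) = 1. Collecting the sign flips along the way, the symbol is +1.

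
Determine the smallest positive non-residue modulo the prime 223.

3

(2/223) = +1, so 2 is a residue.
(3/223) = −1, so 3 is the smallest positive non-residue mod 223.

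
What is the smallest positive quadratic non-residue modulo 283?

(2/283) = −1, so 2 is the smallest positive non-residue mod 283.

2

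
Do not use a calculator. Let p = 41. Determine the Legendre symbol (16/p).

Pull out 2^4: since 41 ≡ 1 (mod 8), (2/41) = +1, so (2/41)^4 = +1.
Reached (1/41) = 1. Collecting the sign flips along the way, the symbol is +1.

1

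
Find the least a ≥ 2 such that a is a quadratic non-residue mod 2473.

5

(2/2473) = +1, so 2 is a residue.
(3/2473) = +1, so 3 is a residue.
(4/2473) = +1, so 4 is a residue.
(5/2473) = −1, so 5 is the smallest positive non-residue mod 2473.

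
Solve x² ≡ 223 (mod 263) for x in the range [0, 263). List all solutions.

111, 152

Since 263 ≡ 3 (mod 4), a square root of 223 is 223^((263+1)/4) = 223^66 mod 263.
Repeated squaring: 223^2≡22, 223^4≡221, 223^8≡186, 223^16≡143, 223^32≡198, 223^64≡17 (mod 263).
223^66 = 223^(64+2) ≡ 111 (mod 263).
Check: 111² = 12321 ≡ 223 (mod 263). The two roots are 111 and 152.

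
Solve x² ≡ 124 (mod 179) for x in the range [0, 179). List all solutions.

Since 179 ≡ 3 (mod 4), a square root of 124 is 124^((179+1)/4) = 124^45 mod 179.
Repeated squaring: 124^2≡161, 124^4≡145, 124^8≡82, 124^16≡101, 124^32≡177 (mod 179).
124^45 = 124^(32+8+4+1) ≡ 126 (mod 179).
Check: 126² = 15876 ≡ 124 (mod 179). The two roots are 53 and 126.

53, 126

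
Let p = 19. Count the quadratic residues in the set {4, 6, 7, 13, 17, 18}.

(4/19) = +1 → QR.
(6/19) = +1 → QR.
(7/19) = +1 → QR.
(13/19) = -1 → non-residue.
(17/19) = +1 → QR.
(18/19) = -1 → non-residue.
Total quadratic residues among the 6: 4.

4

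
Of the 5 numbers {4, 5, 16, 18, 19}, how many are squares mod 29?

3

(4/29) = +1 → QR.
(5/29) = +1 → QR.
(16/29) = +1 → QR.
(18/29) = -1 → non-residue.
(19/29) = -1 → non-residue.
Total quadratic residues among the 5: 3.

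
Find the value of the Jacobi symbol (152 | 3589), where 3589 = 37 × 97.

-1

Pull out 2^3: since 3589 ≡ 5 (mod 8), (2/3589) = -1, so (2/3589)^3 = -1.
Reciprocity: 19 ≡ 3 and 3589 ≡ 1 (mod 4), so (19/3589) = +(3589/19).
Reduce top mod 19: now compute (17/19).
Reciprocity: 17 ≡ 1 and 19 ≡ 3 (mod 4), so (17/19) = +(19/17).
Reduce top mod 17: now compute (2/17).
Pull out 2: since 17 ≡ 1 (mod 8), (2/17) = +1.
Reached (1/17) = 1. Collecting the sign flips along the way, the symbol is -1.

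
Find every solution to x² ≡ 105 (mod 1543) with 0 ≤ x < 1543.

Since 1543 ≡ 3 (mod 4), a square root of 105 is 105^((1543+1)/4) = 105^386 mod 1543.
Repeated squaring: 105^2≡224, 105^4≡800, 105^8≡1198, 105^16≡214, 105^32≡1049, 105^64≡242, 105^128≡1473, 105^256≡271 (mod 1543).
105^386 = 105^(256+128+2) ≡ 142 (mod 1543).
Check: 142² = 20164 ≡ 105 (mod 1543). The two roots are 142 and 1401.

142, 1401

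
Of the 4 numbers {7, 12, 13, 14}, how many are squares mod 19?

(7/19) = +1 → QR.
(12/19) = -1 → non-residue.
(13/19) = -1 → non-residue.
(14/19) = -1 → non-residue.
Total quadratic residues among the 4: 1.

1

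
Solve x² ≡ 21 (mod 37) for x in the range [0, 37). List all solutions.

37 ≡ 1 (mod 4), so we find a root by search.
Trying successive values, 13² = 169 ≡ 21 (mod 37). The other root is 37 − 13 = 24.

13, 24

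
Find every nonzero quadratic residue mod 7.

1 2 4

Square k = 1,…,3 (k and 7−k give the same square):
1²=1, 2²=4, 3²≡2 (mod 7).
So the quadratic residues mod 7 are {1, 2, 4}.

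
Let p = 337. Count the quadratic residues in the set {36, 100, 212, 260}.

(36/337) = +1 → QR.
(100/337) = +1 → QR.
(212/337) = -1 → non-residue.
(260/337) = -1 → non-residue.
Total quadratic residues among the 4: 2.

2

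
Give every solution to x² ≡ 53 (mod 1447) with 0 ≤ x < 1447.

Since 1447 ≡ 3 (mod 4), a square root of 53 is 53^((1447+1)/4) = 53^362 mod 1447.
Repeated squaring: 53^2≡1362, 53^4≡1437, 53^8≡100, 53^16≡1318, 53^32≡724, 53^64≡362, 53^128≡814, 53^256≡1317 (mod 1447).
53^362 = 53^(256+64+32+8+2) ≡ 660 (mod 1447).
Check: 660² = 435600 ≡ 53 (mod 1447). The two roots are 660 and 787.

660, 787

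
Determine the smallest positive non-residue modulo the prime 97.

5

(2/97) = +1, so 2 is a residue.
(3/97) = +1, so 3 is a residue.
(4/97) = +1, so 4 is a residue.
(5/97) = −1, so 5 is the smallest positive non-residue mod 97.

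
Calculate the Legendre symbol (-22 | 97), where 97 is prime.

1

Euler's criterion: (-22/97) ≡ 75^48 (mod 97).
75^2 ≡ 96 (mod 97)
75^4 ≡ 1 (mod 97)
75^8 ≡ 1 (mod 97)
75^16 ≡ 1 (mod 97)
75^32 ≡ 1 (mod 97)
75^48 = 75^(32+16) ≡ 1 (mod 97).
Result is 1, so (-22/97) = 1.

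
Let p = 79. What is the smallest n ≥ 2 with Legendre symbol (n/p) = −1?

3

(2/79) = +1, so 2 is a residue.
(3/79) = −1, so 3 is the smallest positive non-residue mod 79.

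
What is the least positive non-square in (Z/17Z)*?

(2/17) = +1, so 2 is a residue.
(3/17) = −1, so 3 is the smallest positive non-residue mod 17.

3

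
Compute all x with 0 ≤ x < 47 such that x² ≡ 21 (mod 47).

16, 31

Since 47 ≡ 3 (mod 4), a square root of 21 is 21^((47+1)/4) = 21^12 mod 47.
Repeated squaring: 21^2≡18, 21^4≡42, 21^8≡25 (mod 47).
21^12 = 21^(8+4) ≡ 16 (mod 47).
Check: 16² = 256 ≡ 21 (mod 47). The two roots are 16 and 31.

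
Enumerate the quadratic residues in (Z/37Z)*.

1 3 4 7 9 10 11 12 16 21 25 26 27 28 30 33 34 36

Square k = 1,…,18 (k and 37−k give the same square):
1²=1, 2²=4, 3²=9, 4²=16, 5²=25, 6²=36, 7²≡12, 8²≡27, 9²≡7, 10²≡26, 11²≡10, 12²≡33, 13²≡21, 14²≡11, 15²≡3, 16²≡34, 17²≡30, 18²≡28 (mod 37).
So the quadratic residues mod 37 are {1, 3, 4, 7, 9, 10, 11, 12, 16, 21, 25, 26, 27, 28, 30, 33, 34, 36}.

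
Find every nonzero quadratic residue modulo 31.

Square k = 1,…,15 (k and 31−k give the same square):
1²=1, 2²=4, 3²=9, 4²=16, 5²=25, 6²≡5, 7²≡18, 8²≡2, 9²≡19, 10²≡7, 11²≡28, 12²≡20, 13²≡14, 14²≡10, 15²≡8 (mod 31).
So the quadratic residues mod 31 are {1, 2, 4, 5, 7, 8, 9, 10, 14, 16, 18, 19, 20, 25, 28}.

1, 2, 4, 5, 7, 8, 9, 10, 14, 16, 18, 19, 20, 25, 28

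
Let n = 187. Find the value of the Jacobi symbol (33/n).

0

Reciprocity: 33 ≡ 1 and 187 ≡ 3 (mod 4), so (33/187) = +(187/33).
Reduce top mod 33: now compute (22/33).
Pull out 2: since 33 ≡ 1 (mod 8), (2/33) = +1.
Reciprocity: 11 ≡ 3 and 33 ≡ 1 (mod 4), so (11/33) = +(33/11).
Reduce top mod 11: now compute (0/11).
Top reduces to 0: gcd > 1, so the symbol is 0.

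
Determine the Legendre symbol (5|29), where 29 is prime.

Reciprocity: 5 ≡ 1 and 29 ≡ 1 (mod 4), so (5/29) = +(29/5).
Reduce top mod 5: now compute (4/5).
Pull out 2^2: since 5 ≡ 5 (mod 8), (2/5) = -1, so (2/5)^2 = +1.
Reached (1/5) = 1. Collecting the sign flips along the way, the symbol is +1.

1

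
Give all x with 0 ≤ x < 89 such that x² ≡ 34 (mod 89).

37, 52

89 ≡ 1 (mod 4), so we find a root by search.
Trying successive values, 37² = 1369 ≡ 34 (mod 89). The other root is 89 − 37 = 52.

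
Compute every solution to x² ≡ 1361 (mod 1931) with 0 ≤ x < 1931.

Since 1931 ≡ 3 (mod 4), a square root of 1361 is 1361^((1931+1)/4) = 1361^483 mod 1931.
Repeated squaring: 1361^2≡492, 1361^4≡689, 1361^8≡1626, 1361^16≡337, 1361^32≡1571, 1361^64≡223, 1361^128≡1454, 1361^256≡1602 (mod 1931).
1361^483 = 1361^(256+128+64+32+2+1) ≡ 693 (mod 1931).
Check: 693² = 480249 ≡ 1361 (mod 1931). The two roots are 693 and 1238.

693, 1238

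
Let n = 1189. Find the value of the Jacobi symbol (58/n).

0

Pull out 2: since 1189 ≡ 5 (mod 8), (2/1189) = -1.
Reciprocity: 29 ≡ 1 and 1189 ≡ 1 (mod 4), so (29/1189) = +(1189/29).
Reduce top mod 29: now compute (0/29).
Top reduces to 0: gcd > 1, so the symbol is 0.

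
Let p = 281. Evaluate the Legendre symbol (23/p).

Reciprocity: 23 ≡ 3 and 281 ≡ 1 (mod 4), so (23/281) = +(281/23).
Reduce top mod 23: now compute (5/23).
Reciprocity: 5 ≡ 1 and 23 ≡ 3 (mod 4), so (5/23) = +(23/5).
Reduce top mod 5: now compute (3/5).
Reciprocity: 3 ≡ 3 and 5 ≡ 1 (mod 4), so (3/5) = +(5/3).
Reduce top mod 3: now compute (2/3).
Pull out 2: since 3 ≡ 3 (mod 8), (2/3) = -1.
Reached (1/3) = 1. Collecting the sign flips along the way, the symbol is -1.

-1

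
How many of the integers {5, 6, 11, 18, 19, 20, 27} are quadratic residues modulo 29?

(5/29) = +1 → QR.
(6/29) = +1 → QR.
(11/29) = -1 → non-residue.
(18/29) = -1 → non-residue.
(19/29) = -1 → non-residue.
(20/29) = +1 → QR.
(27/29) = -1 → non-residue.
Total quadratic residues among the 7: 3.

3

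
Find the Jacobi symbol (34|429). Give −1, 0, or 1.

Pull out 2: since 429 ≡ 5 (mod 8), (2/429) = -1.
Reciprocity: 17 ≡ 1 and 429 ≡ 1 (mod 4), so (17/429) = +(429/17).
Reduce top mod 17: now compute (4/17).
Pull out 2^2: since 17 ≡ 1 (mod 8), (2/17) = +1, so (2/17)^2 = +1.
Reached (1/17) = 1. Collecting the sign flips along the way, the symbol is -1.

-1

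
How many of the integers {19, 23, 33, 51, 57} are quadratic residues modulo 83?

(19/83) = -1 → non-residue.
(23/83) = +1 → QR.
(33/83) = +1 → QR.
(51/83) = +1 → QR.
(57/83) = -1 → non-residue.
Total quadratic residues among the 5: 3.

3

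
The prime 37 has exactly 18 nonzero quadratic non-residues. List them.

2,5,6,8,13,14,15,17,18,19,20,22,23,24,29,31,32,35

Square k = 1,…,18 (k and 37−k give the same square):
1²=1, 2²=4, 3²=9, 4²=16, 5²=25, 6²=36, 7²≡12, 8²≡27, 9²≡7, 10²≡26, 11²≡10, 12²≡33, 13²≡21, 14²≡11, 15²≡3, 16²≡34, 17²≡30, 18²≡28 (mod 37).
The residues are {1, 3, 4, 7, 9, 10, 11, 12, 16, 21, 25, 26, 27, 28, 30, 33, 34, 36}; the non-residues are the remaining 18 nonzero classes.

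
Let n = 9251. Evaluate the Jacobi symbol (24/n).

Pull out 2^3: since 9251 ≡ 3 (mod 8), (2/9251) = -1, so (2/9251)^3 = -1.
Reciprocity: 3 ≡ 3 and 9251 ≡ 3 (mod 4), so (3/9251) = −(9251/3).
Reduce top mod 3: now compute (2/3).
Pull out 2: since 3 ≡ 3 (mod 8), (2/3) = -1.
Reached (1/3) = 1. Collecting the sign flips along the way, the symbol is -1.

-1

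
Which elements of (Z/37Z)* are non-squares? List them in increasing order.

Square k = 1,…,18 (k and 37−k give the same square):
1²=1, 2²=4, 3²=9, 4²=16, 5²=25, 6²=36, 7²≡12, 8²≡27, 9²≡7, 10²≡26, 11²≡10, 12²≡33, 13²≡21, 14²≡11, 15²≡3, 16²≡34, 17²≡30, 18²≡28 (mod 37).
The residues are {1, 3, 4, 7, 9, 10, 11, 12, 16, 21, 25, 26, 27, 28, 30, 33, 34, 36}; the non-residues are the remaining 18 nonzero classes.

2 5 6 8 13 14 15 17 18 19 20 22 23 24 29 31 32 35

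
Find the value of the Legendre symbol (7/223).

Reciprocity: 7 ≡ 3 and 223 ≡ 3 (mod 4), so (7/223) = −(223/7).
Reduce top mod 7: now compute (6/7).
Pull out 2: since 7 ≡ 7 (mod 8), (2/7) = +1.
Reciprocity: 3 ≡ 3 and 7 ≡ 3 (mod 4), so (3/7) = −(7/3).
Reduce top mod 3: now compute (1/3).
Reached (1/3) = 1. Collecting the sign flips along the way, the symbol is +1.

1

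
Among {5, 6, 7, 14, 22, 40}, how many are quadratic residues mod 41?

2

(5/41) = +1 → QR.
(6/41) = -1 → non-residue.
(7/41) = -1 → non-residue.
(14/41) = -1 → non-residue.
(22/41) = -1 → non-residue.
(40/41) = +1 → QR.
Total quadratic residues among the 6: 2.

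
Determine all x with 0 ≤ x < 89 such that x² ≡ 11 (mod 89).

89 ≡ 1 (mod 4), so we find a root by search.
Trying successive values, 10² = 100 ≡ 11 (mod 89). The other root is 89 − 10 = 79.

10, 79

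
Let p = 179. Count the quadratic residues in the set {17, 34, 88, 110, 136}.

3

(17/179) = +1 → QR.
(34/179) = -1 → non-residue.
(88/179) = +1 → QR.
(110/179) = +1 → QR.
(136/179) = -1 → non-residue.
Total quadratic residues among the 5: 3.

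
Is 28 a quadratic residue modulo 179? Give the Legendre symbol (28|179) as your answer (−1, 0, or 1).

Pull out 2^2: since 179 ≡ 3 (mod 8), (2/179) = -1, so (2/179)^2 = +1.
Reciprocity: 7 ≡ 3 and 179 ≡ 3 (mod 4), so (7/179) = −(179/7).
Reduce top mod 7: now compute (4/7).
Pull out 2^2: since 7 ≡ 7 (mod 8), (2/7) = +1, so (2/7)^2 = +1.
Reached (1/7) = 1. Collecting the sign flips along the way, the symbol is -1.

-1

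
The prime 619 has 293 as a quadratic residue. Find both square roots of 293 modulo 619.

Since 619 ≡ 3 (mod 4), a square root of 293 is 293^((619+1)/4) = 293^155 mod 619.
Repeated squaring: 293^2≡427, 293^4≡343, 293^8≡39, 293^16≡283, 293^32≡238, 293^64≡315, 293^128≡185 (mod 619).
293^155 = 293^(128+16+8+2+1) ≡ 104 (mod 619).
Check: 104² = 10816 ≡ 293 (mod 619). The two roots are 104 and 515.

104, 515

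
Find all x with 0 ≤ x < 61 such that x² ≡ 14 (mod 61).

21, 40

61 ≡ 1 (mod 4), so we find a root by search.
Trying successive values, 21² = 441 ≡ 14 (mod 61). The other root is 61 − 21 = 40.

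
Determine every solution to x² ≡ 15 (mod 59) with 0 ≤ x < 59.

Since 59 ≡ 3 (mod 4), a square root of 15 is 15^((59+1)/4) = 15^15 mod 59.
Repeated squaring: 15^2≡48, 15^4≡3, 15^8≡9 (mod 59).
15^15 = 15^(8+4+2+1) ≡ 29 (mod 59).
Check: 29² = 841 ≡ 15 (mod 59). The two roots are 29 and 30.

29, 30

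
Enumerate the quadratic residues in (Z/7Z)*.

Square k = 1,…,3 (k and 7−k give the same square):
1²=1, 2²=4, 3²≡2 (mod 7).
So the quadratic residues mod 7 are {1, 2, 4}.

1, 2, 4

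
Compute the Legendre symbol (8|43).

Euler's criterion: (8/43) ≡ 8^21 (mod 43).
8^2 ≡ 21 (mod 43)
8^4 ≡ 11 (mod 43)
8^8 ≡ 35 (mod 43)
8^16 ≡ 21 (mod 43)
8^21 = 8^(16+4+1) ≡ 42 (mod 43).
Result is 42 ≡ −1, so (8/43) = −1.

-1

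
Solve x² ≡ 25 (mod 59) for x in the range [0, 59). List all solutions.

5, 54

Since 59 ≡ 3 (mod 4), a square root of 25 is 25^((59+1)/4) = 25^15 mod 59.
Repeated squaring: 25^2≡35, 25^4≡45, 25^8≡19 (mod 59).
25^15 = 25^(8+4+2+1) ≡ 5 (mod 59).
Check: 5² = 25 ≡ 25 (mod 59). The two roots are 5 and 54.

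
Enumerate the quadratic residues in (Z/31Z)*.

1 2 4 5 7 8 9 10 14 16 18 19 20 25 28

Square k = 1,…,15 (k and 31−k give the same square):
1²=1, 2²=4, 3²=9, 4²=16, 5²=25, 6²≡5, 7²≡18, 8²≡2, 9²≡19, 10²≡7, 11²≡28, 12²≡20, 13²≡14, 14²≡10, 15²≡8 (mod 31).
So the quadratic residues mod 31 are {1, 2, 4, 5, 7, 8, 9, 10, 14, 16, 18, 19, 20, 25, 28}.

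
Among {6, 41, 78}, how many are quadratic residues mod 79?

0

(6/79) = -1 → non-residue.
(41/79) = -1 → non-residue.
(78/79) = -1 → non-residue.
Total quadratic residues among the 3: 0.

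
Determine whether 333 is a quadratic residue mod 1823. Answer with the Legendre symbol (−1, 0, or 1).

Reciprocity: 333 ≡ 1 and 1823 ≡ 3 (mod 4), so (333/1823) = +(1823/333).
Reduce top mod 333: now compute (158/333).
Pull out 2: since 333 ≡ 5 (mod 8), (2/333) = -1.
Reciprocity: 79 ≡ 3 and 333 ≡ 1 (mod 4), so (79/333) = +(333/79).
Reduce top mod 79: now compute (17/79).
Reciprocity: 17 ≡ 1 and 79 ≡ 3 (mod 4), so (17/79) = +(79/17).
Reduce top mod 17: now compute (11/17).
Reciprocity: 11 ≡ 3 and 17 ≡ 1 (mod 4), so (11/17) = +(17/11).
Reduce top mod 11: now compute (6/11).
Pull out 2: since 11 ≡ 3 (mod 8), (2/11) = -1.
Reciprocity: 3 ≡ 3 and 11 ≡ 3 (mod 4), so (3/11) = −(11/3).
Reduce top mod 3: now compute (2/3).
Pull out 2: since 3 ≡ 3 (mod 8), (2/3) = -1.
Reached (1/3) = 1. Collecting the sign flips along the way, the symbol is +1.

1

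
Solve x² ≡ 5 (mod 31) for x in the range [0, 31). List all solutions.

Since 31 ≡ 3 (mod 4), a square root of 5 is 5^((31+1)/4) = 5^8 mod 31.
Repeated squaring: 5^2≡25, 5^4≡5, 5^8≡25 (mod 31).
5^8 = 5^(8) ≡ 25 (mod 31).
Check: 25² = 625 ≡ 5 (mod 31). The two roots are 6 and 25.

6, 25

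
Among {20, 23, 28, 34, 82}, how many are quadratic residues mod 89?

(20/89) = +1 → QR.
(23/89) = -1 → non-residue.
(28/89) = -1 → non-residue.
(34/89) = +1 → QR.
(82/89) = -1 → non-residue.
Total quadratic residues among the 5: 2.

2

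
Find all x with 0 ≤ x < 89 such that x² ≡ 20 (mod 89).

89 ≡ 1 (mod 4), so we find a root by search.
Trying successive values, 38² = 1444 ≡ 20 (mod 89). The other root is 89 − 38 = 51.

38, 51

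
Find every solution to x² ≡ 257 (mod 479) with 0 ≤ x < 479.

89, 390

Since 479 ≡ 3 (mod 4), a square root of 257 is 257^((479+1)/4) = 257^120 mod 479.
Repeated squaring: 257^2≡426, 257^4≡414, 257^8≡393, 257^16≡211, 257^32≡453, 257^64≡197 (mod 479).
257^120 = 257^(64+32+16+8) ≡ 89 (mod 479).
Check: 89² = 7921 ≡ 257 (mod 479). The two roots are 89 and 390.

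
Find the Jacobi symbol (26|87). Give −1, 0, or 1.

1

Pull out 2: since 87 ≡ 7 (mod 8), (2/87) = +1.
Reciprocity: 13 ≡ 1 and 87 ≡ 3 (mod 4), so (13/87) = +(87/13).
Reduce top mod 13: now compute (9/13).
Reciprocity: 9 ≡ 1 and 13 ≡ 1 (mod 4), so (9/13) = +(13/9).
Reduce top mod 9: now compute (4/9).
Pull out 2^2: since 9 ≡ 1 (mod 8), (2/9) = +1, so (2/9)^2 = +1.
Reached (1/9) = 1. Collecting the sign flips along the way, the symbol is +1.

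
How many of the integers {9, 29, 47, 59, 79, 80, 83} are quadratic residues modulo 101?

(9/101) = +1 → QR.
(29/101) = -1 → non-residue.
(47/101) = +1 → QR.
(59/101) = -1 → non-residue.
(79/101) = +1 → QR.
(80/101) = +1 → QR.
(83/101) = -1 → non-residue.
Total quadratic residues among the 7: 4.

4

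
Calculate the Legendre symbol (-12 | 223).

1

First reduce: -12 ≡ 211 (mod 223).
Reciprocity: 211 ≡ 3 and 223 ≡ 3 (mod 4), so (211/223) = −(223/211).
Reduce top mod 211: now compute (12/211).
Pull out 2^2: since 211 ≡ 3 (mod 8), (2/211) = -1, so (2/211)^2 = +1.
Reciprocity: 3 ≡ 3 and 211 ≡ 3 (mod 4), so (3/211) = −(211/3).
Reduce top mod 3: now compute (1/3).
Reached (1/3) = 1. Collecting the sign flips along the way, the symbol is +1.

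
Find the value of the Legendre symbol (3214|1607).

0

First reduce: 3214 ≡ 0 (mod 1607).
Top reduces to 0: gcd > 1, so the symbol is 0.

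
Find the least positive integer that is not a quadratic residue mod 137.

(2/137) = +1, so 2 is a residue.
(3/137) = −1, so 3 is the smallest positive non-residue mod 137.

3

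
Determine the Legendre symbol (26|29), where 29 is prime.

Pull out 2: since 29 ≡ 5 (mod 8), (2/29) = -1.
Reciprocity: 13 ≡ 1 and 29 ≡ 1 (mod 4), so (13/29) = +(29/13).
Reduce top mod 13: now compute (3/13).
Reciprocity: 3 ≡ 3 and 13 ≡ 1 (mod 4), so (3/13) = +(13/3).
Reduce top mod 3: now compute (1/3).
Reached (1/3) = 1. Collecting the sign flips along the way, the symbol is -1.

-1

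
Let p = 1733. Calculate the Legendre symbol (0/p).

0

Top reduces to 0: gcd > 1, so the symbol is 0.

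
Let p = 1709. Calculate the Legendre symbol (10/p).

Pull out 2: since 1709 ≡ 5 (mod 8), (2/1709) = -1.
Reciprocity: 5 ≡ 1 and 1709 ≡ 1 (mod 4), so (5/1709) = +(1709/5).
Reduce top mod 5: now compute (4/5).
Pull out 2^2: since 5 ≡ 5 (mod 8), (2/5) = -1, so (2/5)^2 = +1.
Reached (1/5) = 1. Collecting the sign flips along the way, the symbol is -1.

-1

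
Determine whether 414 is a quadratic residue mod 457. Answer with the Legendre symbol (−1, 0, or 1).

Pull out 2: since 457 ≡ 1 (mod 8), (2/457) = +1.
Reciprocity: 207 ≡ 3 and 457 ≡ 1 (mod 4), so (207/457) = +(457/207).
Reduce top mod 207: now compute (43/207).
Reciprocity: 43 ≡ 3 and 207 ≡ 3 (mod 4), so (43/207) = −(207/43).
Reduce top mod 43: now compute (35/43).
Reciprocity: 35 ≡ 3 and 43 ≡ 3 (mod 4), so (35/43) = −(43/35).
Reduce top mod 35: now compute (8/35).
Pull out 2^3: since 35 ≡ 3 (mod 8), (2/35) = -1, so (2/35)^3 = -1.
Reached (1/35) = 1. Collecting the sign flips along the way, the symbol is -1.

-1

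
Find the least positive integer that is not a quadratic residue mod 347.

2

(2/347) = −1, so 2 is the smallest positive non-residue mod 347.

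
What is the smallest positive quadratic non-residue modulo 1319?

13

(2/1319) = +1, so 2 is a residue.
(3/1319) = +1, so 3 is a residue.
(4/1319) = +1, so 4 is a residue.
(5/1319) = +1, so 5 is a residue.
(6/1319) = +1, so 6 is a residue.
(7/1319) = +1, so 7 is a residue.
(8/1319) = +1, so 8 is a residue.
(9/1319) = +1, so 9 is a residue.
(10/1319) = +1, so 10 is a residue.
(11/1319) = +1, so 11 is a residue.
(12/1319) = +1, so 12 is a residue.
(13/1319) = −1, so 13 is the smallest positive non-residue mod 1319.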